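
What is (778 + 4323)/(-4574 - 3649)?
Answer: -5101/8223 ≈ -0.62033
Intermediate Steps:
(778 + 4323)/(-4574 - 3649) = 5101/(-8223) = 5101*(-1/8223) = -5101/8223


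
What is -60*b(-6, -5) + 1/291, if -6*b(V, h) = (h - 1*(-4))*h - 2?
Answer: 8731/291 ≈ 30.003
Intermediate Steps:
b(V, h) = ⅓ - h*(4 + h)/6 (b(V, h) = -((h - 1*(-4))*h - 2)/6 = -((h + 4)*h - 2)/6 = -((4 + h)*h - 2)/6 = -(h*(4 + h) - 2)/6 = -(-2 + h*(4 + h))/6 = ⅓ - h*(4 + h)/6)
-60*b(-6, -5) + 1/291 = -60*(⅓ - ⅔*(-5) - ⅙*(-5)²) + 1/291 = -60*(⅓ + 10/3 - ⅙*25) + 1/291 = -60*(⅓ + 10/3 - 25/6) + 1/291 = -60*(-½) + 1/291 = 30 + 1/291 = 8731/291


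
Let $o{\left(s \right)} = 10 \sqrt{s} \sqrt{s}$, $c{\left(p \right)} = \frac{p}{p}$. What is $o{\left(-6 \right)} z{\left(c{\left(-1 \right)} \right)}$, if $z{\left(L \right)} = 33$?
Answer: $-1980$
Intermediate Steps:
$c{\left(p \right)} = 1$
$o{\left(s \right)} = 10 s$
$o{\left(-6 \right)} z{\left(c{\left(-1 \right)} \right)} = 10 \left(-6\right) 33 = \left(-60\right) 33 = -1980$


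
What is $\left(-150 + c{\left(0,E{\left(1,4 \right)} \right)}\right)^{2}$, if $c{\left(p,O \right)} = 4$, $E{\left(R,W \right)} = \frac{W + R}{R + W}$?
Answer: $21316$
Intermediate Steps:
$E{\left(R,W \right)} = 1$ ($E{\left(R,W \right)} = \frac{R + W}{R + W} = 1$)
$\left(-150 + c{\left(0,E{\left(1,4 \right)} \right)}\right)^{2} = \left(-150 + 4\right)^{2} = \left(-146\right)^{2} = 21316$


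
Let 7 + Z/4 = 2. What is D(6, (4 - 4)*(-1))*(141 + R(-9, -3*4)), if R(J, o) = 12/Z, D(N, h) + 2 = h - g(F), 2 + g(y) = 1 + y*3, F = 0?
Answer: -702/5 ≈ -140.40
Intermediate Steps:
g(y) = -1 + 3*y (g(y) = -2 + (1 + y*3) = -2 + (1 + 3*y) = -1 + 3*y)
Z = -20 (Z = -28 + 4*2 = -28 + 8 = -20)
D(N, h) = -1 + h (D(N, h) = -2 + (h - (-1 + 3*0)) = -2 + (h - (-1 + 0)) = -2 + (h - 1*(-1)) = -2 + (h + 1) = -2 + (1 + h) = -1 + h)
R(J, o) = -3/5 (R(J, o) = 12/(-20) = 12*(-1/20) = -3/5)
D(6, (4 - 4)*(-1))*(141 + R(-9, -3*4)) = (-1 + (4 - 4)*(-1))*(141 - 3/5) = (-1 + 0*(-1))*(702/5) = (-1 + 0)*(702/5) = -1*702/5 = -702/5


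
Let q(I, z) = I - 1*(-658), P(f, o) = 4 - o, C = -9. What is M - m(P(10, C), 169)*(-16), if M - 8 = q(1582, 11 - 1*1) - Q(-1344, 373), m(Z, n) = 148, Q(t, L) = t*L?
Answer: 505928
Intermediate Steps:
Q(t, L) = L*t
q(I, z) = 658 + I (q(I, z) = I + 658 = 658 + I)
M = 503560 (M = 8 + ((658 + 1582) - 373*(-1344)) = 8 + (2240 - 1*(-501312)) = 8 + (2240 + 501312) = 8 + 503552 = 503560)
M - m(P(10, C), 169)*(-16) = 503560 - 148*(-16) = 503560 - 1*(-2368) = 503560 + 2368 = 505928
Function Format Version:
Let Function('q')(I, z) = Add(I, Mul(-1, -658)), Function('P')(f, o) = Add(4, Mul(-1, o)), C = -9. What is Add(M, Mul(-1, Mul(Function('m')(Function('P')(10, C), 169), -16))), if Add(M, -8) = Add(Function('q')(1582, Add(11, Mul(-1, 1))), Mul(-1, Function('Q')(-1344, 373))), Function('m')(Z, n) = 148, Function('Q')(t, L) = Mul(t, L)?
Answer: 505928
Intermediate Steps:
Function('Q')(t, L) = Mul(L, t)
Function('q')(I, z) = Add(658, I) (Function('q')(I, z) = Add(I, 658) = Add(658, I))
M = 503560 (M = Add(8, Add(Add(658, 1582), Mul(-1, Mul(373, -1344)))) = Add(8, Add(2240, Mul(-1, -501312))) = Add(8, Add(2240, 501312)) = Add(8, 503552) = 503560)
Add(M, Mul(-1, Mul(Function('m')(Function('P')(10, C), 169), -16))) = Add(503560, Mul(-1, Mul(148, -16))) = Add(503560, Mul(-1, -2368)) = Add(503560, 2368) = 505928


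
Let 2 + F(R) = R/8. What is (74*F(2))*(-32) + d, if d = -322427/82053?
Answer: 339705205/82053 ≈ 4140.1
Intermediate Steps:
F(R) = -2 + R/8
d = -322427/82053 ≈ -3.9295
(74*F(2))*(-32) + d = (74*(-2 + (⅛)*2))*(-32) - 322427/82053 = (74*(-2 + ¼))*(-32) - 322427/82053 = (74*(-7/4))*(-32) - 322427/82053 = -259/2*(-32) - 322427/82053 = 4144 - 322427/82053 = 339705205/82053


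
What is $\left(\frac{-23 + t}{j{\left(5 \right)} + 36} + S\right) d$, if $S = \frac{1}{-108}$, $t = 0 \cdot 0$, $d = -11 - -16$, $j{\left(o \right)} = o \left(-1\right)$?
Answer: $- \frac{12575}{3348} \approx -3.756$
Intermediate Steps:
$j{\left(o \right)} = - o$
$d = 5$ ($d = -11 + 16 = 5$)
$t = 0$
$S = - \frac{1}{108} \approx -0.0092593$
$\left(\frac{-23 + t}{j{\left(5 \right)} + 36} + S\right) d = \left(\frac{-23 + 0}{\left(-1\right) 5 + 36} - \frac{1}{108}\right) 5 = \left(- \frac{23}{-5 + 36} - \frac{1}{108}\right) 5 = \left(- \frac{23}{31} - \frac{1}{108}\right) 5 = \left(- \frac{2515}{3348}\right) 5 = - \frac{12575}{3348}$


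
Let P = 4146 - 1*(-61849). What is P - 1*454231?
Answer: -388236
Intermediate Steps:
P = 65995 (P = 4146 + 61849 = 65995)
P - 1*454231 = 65995 - 1*454231 = 65995 - 454231 = -388236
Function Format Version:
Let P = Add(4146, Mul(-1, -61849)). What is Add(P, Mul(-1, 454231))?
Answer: -388236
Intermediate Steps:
P = 65995 (P = Add(4146, 61849) = 65995)
Add(P, Mul(-1, 454231)) = Add(65995, Mul(-1, 454231)) = Add(65995, -454231) = -388236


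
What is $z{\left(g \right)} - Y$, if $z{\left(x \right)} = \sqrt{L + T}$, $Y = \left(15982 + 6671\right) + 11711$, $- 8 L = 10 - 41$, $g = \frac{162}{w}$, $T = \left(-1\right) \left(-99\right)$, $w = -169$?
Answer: $-34364 + \frac{\sqrt{1646}}{4} \approx -34354.0$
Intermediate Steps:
$T = 99$
$g = - \frac{162}{169}$ ($g = \frac{162}{-169} = 162 \left(- \frac{1}{169}\right) = - \frac{162}{169} \approx -0.95858$)
$L = \frac{31}{8}$ ($L = - \frac{10 - 41}{8} = \left(- \frac{1}{8}\right) \left(-31\right) = \frac{31}{8} \approx 3.875$)
$Y = 34364$ ($Y = 22653 + 11711 = 34364$)
$z{\left(x \right)} = \frac{\sqrt{1646}}{4}$ ($z{\left(x \right)} = \sqrt{\frac{31}{8} + 99} = \sqrt{\frac{823}{8}} = \frac{\sqrt{1646}}{4}$)
$z{\left(g \right)} - Y = \frac{\sqrt{1646}}{4} - 34364 = -34364 + \frac{\sqrt{1646}}{4}$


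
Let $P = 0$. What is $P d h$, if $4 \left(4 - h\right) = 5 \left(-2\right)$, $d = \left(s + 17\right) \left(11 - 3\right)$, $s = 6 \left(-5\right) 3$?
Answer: $0$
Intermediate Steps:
$s = -90$ ($s = \left(-30\right) 3 = -90$)
$d = -584$ ($d = \left(-90 + 17\right) \left(11 - 3\right) = \left(-73\right) 8 = -584$)
$h = \frac{13}{2}$ ($h = 4 - \frac{5 \left(-2\right)}{4} = 4 - - \frac{5}{2} = 4 + \frac{5}{2} = \frac{13}{2} \approx 6.5$)
$P d h = 0 \left(-584\right) \frac{13}{2} = 0 \cdot \frac{13}{2} = 0$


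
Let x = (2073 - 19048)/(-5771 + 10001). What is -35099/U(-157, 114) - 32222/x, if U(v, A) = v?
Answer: 4398951589/533015 ≈ 8253.0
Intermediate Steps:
x = -3395/846 (x = -16975/4230 = -16975*1/4230 = -3395/846 ≈ -4.0130)
-35099/U(-157, 114) - 32222/x = -35099/(-157) - 32222/(-3395/846) = -35099*(-1/157) - 32222*(-846/3395) = 35099/157 + 27259812/3395 = 4398951589/533015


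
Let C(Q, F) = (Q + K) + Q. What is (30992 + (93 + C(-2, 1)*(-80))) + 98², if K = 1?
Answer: 40929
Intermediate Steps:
C(Q, F) = 1 + 2*Q (C(Q, F) = (Q + 1) + Q = (1 + Q) + Q = 1 + 2*Q)
(30992 + (93 + C(-2, 1)*(-80))) + 98² = (30992 + (93 + (1 + 2*(-2))*(-80))) + 98² = (30992 + (93 + (1 - 4)*(-80))) + 9604 = (30992 + (93 - 3*(-80))) + 9604 = (30992 + (93 + 240)) + 9604 = (30992 + 333) + 9604 = 31325 + 9604 = 40929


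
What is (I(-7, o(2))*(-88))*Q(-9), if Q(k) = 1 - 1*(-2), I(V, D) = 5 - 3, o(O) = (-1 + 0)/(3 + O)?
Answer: -528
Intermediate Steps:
o(O) = -1/(3 + O)
I(V, D) = 2
Q(k) = 3 (Q(k) = 1 + 2 = 3)
(I(-7, o(2))*(-88))*Q(-9) = (2*(-88))*3 = -176*3 = -528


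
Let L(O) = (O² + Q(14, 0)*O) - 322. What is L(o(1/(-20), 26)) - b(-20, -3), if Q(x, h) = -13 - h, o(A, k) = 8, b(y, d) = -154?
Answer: -208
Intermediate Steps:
L(O) = -322 + O² - 13*O (L(O) = (O² + (-13 - 1*0)*O) - 322 = (O² + (-13 + 0)*O) - 322 = (O² - 13*O) - 322 = -322 + O² - 13*O)
L(o(1/(-20), 26)) - b(-20, -3) = (-322 + 8² - 13*8) - 1*(-154) = (-322 + 64 - 104) + 154 = -362 + 154 = -208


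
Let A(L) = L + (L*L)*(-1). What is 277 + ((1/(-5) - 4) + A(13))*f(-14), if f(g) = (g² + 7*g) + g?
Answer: -65899/5 ≈ -13180.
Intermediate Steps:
f(g) = g² + 8*g
A(L) = L - L² (A(L) = L + L²*(-1) = L - L²)
277 + ((1/(-5) - 4) + A(13))*f(-14) = 277 + ((1/(-5) - 4) + 13*(1 - 1*13))*(-14*(8 - 14)) = 277 + ((-⅕*1 - 4) + 13*(1 - 13))*(-14*(-6)) = 277 + ((-⅕ - 4) + 13*(-12))*84 = 277 + (-21/5 - 156)*84 = 277 - 801/5*84 = 277 - 67284/5 = -65899/5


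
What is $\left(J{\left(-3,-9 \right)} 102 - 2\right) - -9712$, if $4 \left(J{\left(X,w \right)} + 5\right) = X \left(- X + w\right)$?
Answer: $9659$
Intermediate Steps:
$J{\left(X,w \right)} = -5 + \frac{X \left(w - X\right)}{4}$ ($J{\left(X,w \right)} = -5 + \frac{X \left(- X + w\right)}{4} = -5 + \frac{X \left(w - X\right)}{4}$)
$\left(J{\left(-3,-9 \right)} 102 - 2\right) - -9712 = \left(\left(-5 - \frac{\left(-3\right)^{2}}{4} + \frac{1}{4} \left(-3\right) \left(-9\right)\right) 102 - 2\right) - -9712 = \left(\left(-5 - \frac{9}{4} + \frac{27}{4}\right) 102 - 2\right) + 9712 = \left(\left(- \frac{1}{2}\right) 102 - 2\right) + 9712 = \left(-51 - 2\right) + 9712 = -53 + 9712 = 9659$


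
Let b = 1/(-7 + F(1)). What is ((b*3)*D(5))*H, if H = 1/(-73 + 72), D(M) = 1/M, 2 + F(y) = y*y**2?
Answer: 3/40 ≈ 0.075000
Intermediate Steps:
F(y) = -2 + y**3 (F(y) = -2 + y*y**2 = -2 + y**3)
b = -1/8 (b = 1/(-7 + (-2 + 1**3)) = 1/(-7 + (-2 + 1)) = 1/(-7 - 1) = 1/(-8) = -1/8 ≈ -0.12500)
H = -1 (H = 1/(-1) = -1)
((b*3)*D(5))*H = (-1/8*3/5)*(-1) = -3/8*1/5*(-1) = -3/40*(-1) = 3/40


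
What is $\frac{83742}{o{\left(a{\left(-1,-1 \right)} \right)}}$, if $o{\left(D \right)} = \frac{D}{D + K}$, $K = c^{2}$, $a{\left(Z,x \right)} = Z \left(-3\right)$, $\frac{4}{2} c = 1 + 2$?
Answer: $\frac{293097}{2} \approx 1.4655 \cdot 10^{5}$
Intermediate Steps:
$c = \frac{3}{2}$ ($c = \frac{1 + 2}{2} = \frac{1}{2} \cdot 3 = \frac{3}{2} \approx 1.5$)
$a{\left(Z,x \right)} = - 3 Z$
$K = \frac{9}{4}$ ($K = \left(\frac{3}{2}\right)^{2} = \frac{9}{4} \approx 2.25$)
$o{\left(D \right)} = \frac{D}{\frac{9}{4} + D}$ ($o{\left(D \right)} = \frac{D}{D + \frac{9}{4}} = \frac{D}{\frac{9}{4} + D}$)
$\frac{83742}{o{\left(a{\left(-1,-1 \right)} \right)}} = \frac{83742}{4 \left(\left(-3\right) \left(-1\right)\right) \frac{1}{9 + 4 \left(\left(-3\right) \left(-1\right)\right)}} = \frac{83742}{4 \cdot 3 \frac{1}{9 + 4 \cdot 3}} = \frac{83742}{4 \cdot 3 \frac{1}{9 + 12}} = \frac{83742}{4 \cdot 3 \cdot \frac{1}{21}} = \frac{83742}{\frac{4}{7}} = 83742 \cdot \frac{7}{4} = \frac{293097}{2}$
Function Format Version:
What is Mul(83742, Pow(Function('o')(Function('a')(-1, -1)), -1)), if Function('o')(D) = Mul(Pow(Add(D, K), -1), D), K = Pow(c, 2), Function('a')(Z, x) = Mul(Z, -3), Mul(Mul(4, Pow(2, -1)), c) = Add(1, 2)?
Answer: Rational(293097, 2) ≈ 1.4655e+5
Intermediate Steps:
c = Rational(3, 2) (c = Mul(Rational(1, 2), Add(1, 2)) = Mul(Rational(1, 2), 3) = Rational(3, 2) ≈ 1.5000)
Function('a')(Z, x) = Mul(-3, Z)
K = Rational(9, 4) (K = Pow(Rational(3, 2), 2) = Rational(9, 4) ≈ 2.2500)
Function('o')(D) = Mul(D, Pow(Add(Rational(9, 4), D), -1)) (Function('o')(D) = Mul(Pow(Add(D, Rational(9, 4)), -1), D) = Mul(Pow(Add(Rational(9, 4), D), -1), D) = Mul(D, Pow(Add(Rational(9, 4), D), -1)))
Mul(83742, Pow(Function('o')(Function('a')(-1, -1)), -1)) = Mul(83742, Pow(Mul(4, Mul(-3, -1), Pow(Add(9, Mul(4, Mul(-3, -1))), -1)), -1)) = Mul(83742, Pow(Mul(4, 3, Pow(Add(9, Mul(4, 3)), -1)), -1)) = Mul(83742, Pow(Mul(4, 3, Pow(Add(9, 12), -1)), -1)) = Mul(83742, Pow(Mul(4, 3, Pow(21, -1)), -1)) = Mul(83742, Pow(Mul(4, 3, Rational(1, 21)), -1)) = Mul(83742, Pow(Rational(4, 7), -1)) = Mul(83742, Rational(7, 4)) = Rational(293097, 2)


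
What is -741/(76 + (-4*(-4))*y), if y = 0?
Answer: -39/4 ≈ -9.7500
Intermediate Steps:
-741/(76 + (-4*(-4))*y) = -741/(76 - 4*(-4)*0) = -741/(76 + 16*0) = -741/(76 + 0) = -741/76 = -741*1/76 = -39/4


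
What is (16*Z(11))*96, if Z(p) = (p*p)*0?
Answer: 0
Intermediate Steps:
Z(p) = 0 (Z(p) = p²*0 = 0)
(16*Z(11))*96 = (16*0)*96 = 0*96 = 0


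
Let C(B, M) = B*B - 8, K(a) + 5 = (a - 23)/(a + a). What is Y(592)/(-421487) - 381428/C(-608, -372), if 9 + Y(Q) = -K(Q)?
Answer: -23793262500393/23059169373856 ≈ -1.0318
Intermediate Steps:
K(a) = -5 + (-23 + a)/(2*a) (K(a) = -5 + (a - 23)/(a + a) = -5 + (-23 + a)/((2*a)) = -5 + (-23 + a)*(1/(2*a)) = -5 + (-23 + a)/(2*a))
C(B, M) = -8 + B² (C(B, M) = B² - 8 = -8 + B²)
Y(Q) = -9 - (-23 - 9*Q)/(2*Q)
Y(592)/(-421487) - 381428/C(-608, -372) = ((½)*(23 - 9*592)/592)/(-421487) - 381428/(-8 + (-608)²) = ((½)*(1/592)*(23 - 5328))*(-1/421487) - 381428/(-8 + 369664) = ((½)*(1/592)*(-5305))*(-1/421487) - 381428/369656 = -5305/1184*(-1/421487) - 381428*1/369656 = 5305/499040608 - 95357/92414 = -23793262500393/23059169373856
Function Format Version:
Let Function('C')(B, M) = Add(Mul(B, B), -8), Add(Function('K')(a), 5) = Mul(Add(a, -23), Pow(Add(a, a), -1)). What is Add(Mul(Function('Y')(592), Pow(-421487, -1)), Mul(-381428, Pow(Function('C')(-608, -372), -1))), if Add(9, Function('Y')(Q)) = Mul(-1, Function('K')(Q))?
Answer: Rational(-23793262500393, 23059169373856) ≈ -1.0318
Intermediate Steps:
Function('K')(a) = Add(-5, Mul(Rational(1, 2), Pow(a, -1), Add(-23, a))) (Function('K')(a) = Add(-5, Mul(Add(a, -23), Pow(Add(a, a), -1))) = Add(-5, Mul(Add(-23, a), Pow(Mul(2, a), -1))) = Add(-5, Mul(Add(-23, a), Mul(Rational(1, 2), Pow(a, -1)))) = Add(-5, Mul(Rational(1, 2), Pow(a, -1), Add(-23, a))))
Function('C')(B, M) = Add(-8, Pow(B, 2)) (Function('C')(B, M) = Add(Pow(B, 2), -8) = Add(-8, Pow(B, 2)))
Function('Y')(Q) = Add(-9, Mul(Rational(-1, 2), Pow(Q, -1), Add(-23, Mul(-9, Q)))) (Function('Y')(Q) = Add(-9, Mul(-1, Mul(Rational(1, 2), Pow(Q, -1), Add(-23, Mul(-9, Q))))) = Add(-9, Mul(Rational(-1, 2), Pow(Q, -1), Add(-23, Mul(-9, Q)))))
Add(Mul(Function('Y')(592), Pow(-421487, -1)), Mul(-381428, Pow(Function('C')(-608, -372), -1))) = Add(Mul(Mul(Rational(1, 2), Pow(592, -1), Add(23, Mul(-9, 592))), Pow(-421487, -1)), Mul(-381428, Pow(Add(-8, Pow(-608, 2)), -1))) = Add(Mul(Mul(Rational(1, 2), Rational(1, 592), Add(23, -5328)), Rational(-1, 421487)), Mul(-381428, Pow(Add(-8, 369664), -1))) = Add(Mul(Mul(Rational(1, 2), Rational(1, 592), -5305), Rational(-1, 421487)), Mul(-381428, Pow(369656, -1))) = Add(Mul(Rational(-5305, 1184), Rational(-1, 421487)), Mul(-381428, Rational(1, 369656))) = Add(Rational(5305, 499040608), Rational(-95357, 92414)) = Rational(-23793262500393, 23059169373856)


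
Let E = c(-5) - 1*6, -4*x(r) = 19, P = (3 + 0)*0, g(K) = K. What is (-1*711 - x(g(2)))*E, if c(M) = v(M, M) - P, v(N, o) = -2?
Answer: 5650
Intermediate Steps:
P = 0 (P = 3*0 = 0)
x(r) = -19/4 (x(r) = -¼*19 = -19/4)
c(M) = -2 (c(M) = -2 - 1*0 = -2 + 0 = -2)
E = -8 (E = -2 - 1*6 = -2 - 6 = -8)
(-1*711 - x(g(2)))*E = (-1*711 - 1*(-19/4))*(-8) = (-711 + 19/4)*(-8) = -2825/4*(-8) = 5650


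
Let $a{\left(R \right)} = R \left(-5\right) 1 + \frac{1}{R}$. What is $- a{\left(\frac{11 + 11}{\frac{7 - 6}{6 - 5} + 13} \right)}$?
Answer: $\frac{556}{77} \approx 7.2208$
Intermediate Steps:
$a{\left(R \right)} = \frac{1}{R} - 5 R$ ($a{\left(R \right)} = - 5 R 1 + \frac{1}{R} = - 5 R + \frac{1}{R} = \frac{1}{R} - 5 R$)
$- a{\left(\frac{11 + 11}{\frac{7 - 6}{6 - 5} + 13} \right)} = - (\frac{1}{\left(11 + 11\right) \frac{1}{\frac{7 - 6}{6 - 5} + 13}} - 5 \frac{11 + 11}{\frac{7 - 6}{6 - 5} + 13}) = - (\frac{1}{22 \frac{1}{1 \cdot 1^{-1} + 13}} - 5 \frac{22}{1 \cdot 1^{-1} + 13}) = - (\frac{1}{22 \frac{1}{1 \cdot 1 + 13}} - 5 \frac{22}{1 \cdot 1 + 13}) = - (\frac{1}{22 \frac{1}{1 + 13}} - 5 \frac{22}{1 + 13}) = - (\frac{1}{22 \cdot \frac{1}{14}} - 5 \cdot \frac{22}{14}) = - (\frac{1}{22 \cdot \frac{1}{14}} - 5 \cdot 22 \cdot \frac{1}{14}) = - (\frac{1}{\frac{11}{7}} - \frac{55}{7}) = - (\frac{7}{11} - \frac{55}{7}) = \left(-1\right) \left(- \frac{556}{77}\right) = \frac{556}{77}$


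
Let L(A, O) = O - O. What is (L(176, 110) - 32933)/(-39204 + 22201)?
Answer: 32933/17003 ≈ 1.9369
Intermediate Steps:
L(A, O) = 0
(L(176, 110) - 32933)/(-39204 + 22201) = (0 - 32933)/(-39204 + 22201) = -32933/(-17003) = -32933*(-1/17003) = 32933/17003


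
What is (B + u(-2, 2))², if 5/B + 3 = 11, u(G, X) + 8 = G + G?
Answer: 8281/64 ≈ 129.39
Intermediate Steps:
u(G, X) = -8 + 2*G (u(G, X) = -8 + (G + G) = -8 + 2*G)
B = 5/8 (B = 5/(-3 + 11) = 5/8 ≈ 0.62500)
(B + u(-2, 2))² = (5/8 + (-8 + 2*(-2)))² = (5/8 + (-8 - 4))² = (5/8 - 12)² = (-91/8)² = 8281/64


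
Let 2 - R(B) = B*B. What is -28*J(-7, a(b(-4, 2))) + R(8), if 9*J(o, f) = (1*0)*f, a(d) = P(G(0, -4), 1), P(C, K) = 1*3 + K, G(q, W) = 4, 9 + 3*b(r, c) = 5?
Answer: -62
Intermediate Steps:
b(r, c) = -4/3 (b(r, c) = -3 + (⅓)*5 = -3 + 5/3 = -4/3)
P(C, K) = 3 + K
a(d) = 4 (a(d) = 3 + 1 = 4)
J(o, f) = 0 (J(o, f) = ((1*0)*f)/9 = (0*f)/9 = (⅑)*0 = 0)
R(B) = 2 - B² (R(B) = 2 - B*B = 2 - B²)
-28*J(-7, a(b(-4, 2))) + R(8) = -28*0 + (2 - 1*8²) = 0 + (2 - 1*64) = 0 + (2 - 64) = 0 - 62 = -62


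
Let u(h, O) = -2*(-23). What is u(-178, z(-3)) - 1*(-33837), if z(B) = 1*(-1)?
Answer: 33883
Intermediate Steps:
z(B) = -1
u(h, O) = 46
u(-178, z(-3)) - 1*(-33837) = 46 - 1*(-33837) = 46 + 33837 = 33883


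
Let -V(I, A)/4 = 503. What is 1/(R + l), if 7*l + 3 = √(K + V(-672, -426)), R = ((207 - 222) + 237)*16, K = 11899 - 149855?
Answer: 58009/206069763 - 168*I*√3/68689921 ≈ 0.0002815 - 4.2362e-6*I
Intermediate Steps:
V(I, A) = -2012 (V(I, A) = -4*503 = -2012)
K = -137956
R = 3552 (R = (-15 + 237)*16 = 222*16 = 3552)
l = -3/7 + 216*I*√3/7 (l = -3/7 + √(-137956 - 2012)/7 = -3/7 + √(-139968)/7 = -3/7 + (216*I*√3)/7 = -3/7 + 216*I*√3/7 ≈ -0.42857 + 53.446*I)
1/(R + l) = 1/(3552 + (-3/7 + 216*I*√3/7)) = 1/(24861/7 + 216*I*√3/7)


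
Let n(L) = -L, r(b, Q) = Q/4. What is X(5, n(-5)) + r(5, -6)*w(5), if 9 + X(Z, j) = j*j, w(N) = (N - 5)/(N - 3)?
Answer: 16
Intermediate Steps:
r(b, Q) = Q/4 (r(b, Q) = Q*(1/4) = Q/4)
w(N) = (-5 + N)/(-3 + N)
X(Z, j) = -9 + j**2 (X(Z, j) = -9 + j*j = -9 + j**2)
X(5, n(-5)) + r(5, -6)*w(5) = (-9 + (-1*(-5))**2) + ((1/4)*(-6))*((-5 + 5)/(-3 + 5)) = (-9 + 5**2) - 3*0/(2*2) = (-9 + 25) - 3*0/4 = 16 - 3/2*0 = 16 + 0 = 16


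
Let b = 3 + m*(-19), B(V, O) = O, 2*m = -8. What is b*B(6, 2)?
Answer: 158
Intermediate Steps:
m = -4 (m = (1/2)*(-8) = -4)
b = 79 (b = 3 - 4*(-19) = 3 + 76 = 79)
b*B(6, 2) = 79*2 = 158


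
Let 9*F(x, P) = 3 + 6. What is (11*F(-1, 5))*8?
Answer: 88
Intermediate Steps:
F(x, P) = 1 (F(x, P) = (3 + 6)/9 = (⅑)*9 = 1)
(11*F(-1, 5))*8 = (11*1)*8 = 11*8 = 88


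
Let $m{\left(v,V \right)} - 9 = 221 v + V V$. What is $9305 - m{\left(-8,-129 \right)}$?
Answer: $-5577$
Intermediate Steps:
$m{\left(v,V \right)} = 9 + V^{2} + 221 v$ ($m{\left(v,V \right)} = 9 + \left(221 v + V V\right) = 9 + \left(221 v + V^{2}\right) = 9 + \left(V^{2} + 221 v\right) = 9 + V^{2} + 221 v$)
$9305 - m{\left(-8,-129 \right)} = 9305 - \left(9 + \left(-129\right)^{2} + 221 \left(-8\right)\right) = 9305 - \left(9 + 16641 - 1768\right) = 9305 - 14882 = -5577$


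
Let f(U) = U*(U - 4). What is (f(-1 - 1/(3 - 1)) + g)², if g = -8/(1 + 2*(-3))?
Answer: 38809/400 ≈ 97.022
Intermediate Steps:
f(U) = U*(-4 + U)
g = 8/5 (g = -8/(1 - 6) = -8/(-5) = -⅕*(-8) = 8/5 ≈ 1.6000)
(f(-1 - 1/(3 - 1)) + g)² = ((-1 - 1/(3 - 1))*(-4 + (-1 - 1/(3 - 1))) + 8/5)² = ((-1 - 1/2)*(-4 + (-1 - 1/2)) + 8/5)² = ((-1 - 1*½)*(-4 + (-1 - 1*½)) + 8/5)² = ((-1 - ½)*(-4 + (-1 - ½)) + 8/5)² = (-3*(-4 - 3/2)/2 + 8/5)² = (-3/2*(-11/2) + 8/5)² = (33/4 + 8/5)² = (197/20)² = 38809/400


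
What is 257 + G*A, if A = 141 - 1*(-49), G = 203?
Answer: 38827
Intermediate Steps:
A = 190 (A = 141 + 49 = 190)
257 + G*A = 257 + 203*190 = 257 + 38570 = 38827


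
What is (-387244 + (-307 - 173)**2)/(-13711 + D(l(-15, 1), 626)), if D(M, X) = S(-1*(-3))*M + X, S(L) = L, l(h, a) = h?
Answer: 78422/6565 ≈ 11.945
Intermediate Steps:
D(M, X) = X + 3*M (D(M, X) = (-1*(-3))*M + X = 3*M + X = X + 3*M)
(-387244 + (-307 - 173)**2)/(-13711 + D(l(-15, 1), 626)) = (-387244 + (-307 - 173)**2)/(-13711 + (626 + 3*(-15))) = (-387244 + (-480)**2)/(-13711 + (626 - 45)) = (-387244 + 230400)/(-13711 + 581) = -156844/(-13130) = -156844*(-1/13130) = 78422/6565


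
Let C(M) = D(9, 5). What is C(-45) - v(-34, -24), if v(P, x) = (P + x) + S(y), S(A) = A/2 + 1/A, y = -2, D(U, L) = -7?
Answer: 105/2 ≈ 52.500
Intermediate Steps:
C(M) = -7
S(A) = 1/A + A/2 (S(A) = A*(1/2) + 1/A = A/2 + 1/A = 1/A + A/2)
v(P, x) = -3/2 + P + x (v(P, x) = (P + x) + (1/(-2) + (1/2)*(-2)) = (P + x) + (-1/2 - 1) = (P + x) - 3/2 = -3/2 + P + x)
C(-45) - v(-34, -24) = -7 - (-3/2 - 34 - 24) = -7 - 1*(-119/2) = -7 + 119/2 = 105/2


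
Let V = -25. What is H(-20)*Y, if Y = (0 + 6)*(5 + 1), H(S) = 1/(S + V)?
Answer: -4/5 ≈ -0.80000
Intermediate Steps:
H(S) = 1/(-25 + S) (H(S) = 1/(S - 25) = 1/(-25 + S))
Y = 36 (Y = 6*6 = 36)
H(-20)*Y = 36/(-25 - 20) = 36/(-45) = -1/45*36 = -4/5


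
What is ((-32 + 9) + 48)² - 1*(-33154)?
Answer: 33779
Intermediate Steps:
((-32 + 9) + 48)² - 1*(-33154) = (-23 + 48)² + 33154 = 25² + 33154 = 625 + 33154 = 33779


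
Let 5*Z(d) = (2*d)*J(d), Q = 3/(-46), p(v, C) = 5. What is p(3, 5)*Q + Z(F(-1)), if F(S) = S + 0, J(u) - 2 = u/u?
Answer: -351/230 ≈ -1.5261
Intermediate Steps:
J(u) = 3 (J(u) = 2 + u/u = 2 + 1 = 3)
Q = -3/46 (Q = 3*(-1/46) = -3/46 ≈ -0.065217)
F(S) = S
Z(d) = 6*d/5 (Z(d) = ((2*d)*3)/5 = (6*d)/5 = 6*d/5)
p(3, 5)*Q + Z(F(-1)) = 5*(-3/46) + (6/5)*(-1) = -15/46 - 6/5 = -351/230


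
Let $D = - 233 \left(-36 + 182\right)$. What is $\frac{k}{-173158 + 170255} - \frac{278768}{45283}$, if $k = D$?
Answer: $\frac{104453370}{18779507} \approx 5.5621$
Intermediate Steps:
$D = -34018$ ($D = \left(-233\right) 146 = -34018$)
$k = -34018$
$\frac{k}{-173158 + 170255} - \frac{278768}{45283} = - \frac{34018}{-173158 + 170255} - \frac{278768}{45283} = - \frac{34018}{-2903} - \frac{39824}{6469} = \left(-34018\right) \left(- \frac{1}{2903}\right) - \frac{39824}{6469} = \frac{34018}{2903} - \frac{39824}{6469} = \frac{104453370}{18779507}$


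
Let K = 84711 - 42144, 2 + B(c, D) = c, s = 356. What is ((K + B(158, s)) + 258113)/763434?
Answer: 150418/381717 ≈ 0.39406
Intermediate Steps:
B(c, D) = -2 + c
K = 42567
((K + B(158, s)) + 258113)/763434 = ((42567 + (-2 + 158)) + 258113)/763434 = ((42567 + 156) + 258113)*(1/763434) = (42723 + 258113)*(1/763434) = 300836*(1/763434) = 150418/381717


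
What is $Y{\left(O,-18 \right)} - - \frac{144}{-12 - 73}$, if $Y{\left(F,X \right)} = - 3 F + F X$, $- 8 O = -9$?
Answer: $- \frac{17217}{680} \approx -25.319$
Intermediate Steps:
$O = \frac{9}{8}$ ($O = \left(- \frac{1}{8}\right) \left(-9\right) = \frac{9}{8} \approx 1.125$)
$Y{\left(O,-18 \right)} - - \frac{144}{-12 - 73} = \frac{9 \left(-3 - 18\right)}{8} - - \frac{144}{-12 - 73} = \frac{9}{8} \left(-21\right) - - \frac{144}{-85} = - \frac{189}{8} - \left(-144\right) \left(- \frac{1}{85}\right) = - \frac{189}{8} - \frac{144}{85} = - \frac{17217}{680}$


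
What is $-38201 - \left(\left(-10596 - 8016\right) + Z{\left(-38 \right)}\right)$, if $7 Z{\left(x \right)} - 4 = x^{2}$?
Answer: $- \frac{138571}{7} \approx -19796.0$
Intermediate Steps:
$Z{\left(x \right)} = \frac{4}{7} + \frac{x^{2}}{7}$
$-38201 - \left(\left(-10596 - 8016\right) + Z{\left(-38 \right)}\right) = -38201 - \left(\left(-10596 - 8016\right) + \left(\frac{4}{7} + \frac{\left(-38\right)^{2}}{7}\right)\right) = -38201 - \left(\left(-10596 - 8016\right) + \left(\frac{4}{7} + \frac{1}{7} \cdot 1444\right)\right) = -38201 - \left(-18612 + \left(\frac{4}{7} + \frac{1444}{7}\right)\right) = -38201 - \left(-18612 + \frac{1448}{7}\right) = -38201 - - \frac{128836}{7} = -38201 + \frac{128836}{7} = - \frac{138571}{7}$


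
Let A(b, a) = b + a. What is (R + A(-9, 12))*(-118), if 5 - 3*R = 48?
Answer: 4012/3 ≈ 1337.3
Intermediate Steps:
R = -43/3 (R = 5/3 - ⅓*48 = 5/3 - 16 = -43/3 ≈ -14.333)
A(b, a) = a + b
(R + A(-9, 12))*(-118) = (-43/3 + (12 - 9))*(-118) = (-43/3 + 3)*(-118) = -34/3*(-118) = 4012/3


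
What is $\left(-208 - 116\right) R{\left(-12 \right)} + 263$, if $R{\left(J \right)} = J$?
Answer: $4151$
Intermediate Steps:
$\left(-208 - 116\right) R{\left(-12 \right)} + 263 = \left(-208 - 116\right) \left(-12\right) + 263 = \left(-324\right) \left(-12\right) + 263 = 3888 + 263 = 4151$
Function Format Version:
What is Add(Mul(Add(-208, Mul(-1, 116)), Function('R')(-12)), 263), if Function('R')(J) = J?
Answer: 4151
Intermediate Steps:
Add(Mul(Add(-208, Mul(-1, 116)), Function('R')(-12)), 263) = Add(Mul(Add(-208, Mul(-1, 116)), -12), 263) = Add(Mul(Add(-208, -116), -12), 263) = Add(Mul(-324, -12), 263) = Add(3888, 263) = 4151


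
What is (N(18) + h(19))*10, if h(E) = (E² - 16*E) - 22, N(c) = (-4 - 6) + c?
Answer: 430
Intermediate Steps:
N(c) = -10 + c
h(E) = -22 + E² - 16*E
(N(18) + h(19))*10 = ((-10 + 18) + (-22 + 19² - 16*19))*10 = (8 + (-22 + 361 - 304))*10 = (8 + 35)*10 = 43*10 = 430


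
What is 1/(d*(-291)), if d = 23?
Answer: -1/6693 ≈ -0.00014941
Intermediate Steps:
1/(d*(-291)) = 1/(23*(-291)) = 1/(-6693) = -1/6693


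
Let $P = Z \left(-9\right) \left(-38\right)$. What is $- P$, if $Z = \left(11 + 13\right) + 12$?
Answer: $-12312$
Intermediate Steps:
$Z = 36$ ($Z = 24 + 12 = 36$)
$P = 12312$ ($P = 36 \left(-9\right) \left(-38\right) = \left(-324\right) \left(-38\right) = 12312$)
$- P = \left(-1\right) 12312 = -12312$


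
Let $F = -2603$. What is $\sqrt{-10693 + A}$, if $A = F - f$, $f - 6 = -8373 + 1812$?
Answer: $3 i \sqrt{749} \approx 82.104 i$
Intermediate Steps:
$f = -6555$ ($f = 6 + \left(-8373 + 1812\right) = 6 - 6561 = -6555$)
$A = 3952$ ($A = -2603 - -6555 = -2603 + 6555 = 3952$)
$\sqrt{-10693 + A} = \sqrt{-10693 + 3952} = \sqrt{-6741} = 3 i \sqrt{749}$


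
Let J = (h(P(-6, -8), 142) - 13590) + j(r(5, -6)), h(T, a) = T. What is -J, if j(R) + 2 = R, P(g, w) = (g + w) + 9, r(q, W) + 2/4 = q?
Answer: 27185/2 ≈ 13593.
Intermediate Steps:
r(q, W) = -1/2 + q
P(g, w) = 9 + g + w
j(R) = -2 + R
J = -27185/2 (J = ((9 - 6 - 8) - 13590) + (-2 + (-1/2 + 5)) = (-5 - 13590) + (-2 + 9/2) = -13595 + 5/2 = -27185/2 ≈ -13593.)
-J = -1*(-27185/2) = 27185/2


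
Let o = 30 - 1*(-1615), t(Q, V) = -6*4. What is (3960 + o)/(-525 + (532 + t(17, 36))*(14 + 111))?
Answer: 1121/12595 ≈ 0.089004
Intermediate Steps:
t(Q, V) = -24
o = 1645 (o = 30 + 1615 = 1645)
(3960 + o)/(-525 + (532 + t(17, 36))*(14 + 111)) = (3960 + 1645)/(-525 + (532 - 24)*(14 + 111)) = 5605/(-525 + 508*125) = 5605/(-525 + 63500) = 5605/62975 = 5605*(1/62975) = 1121/12595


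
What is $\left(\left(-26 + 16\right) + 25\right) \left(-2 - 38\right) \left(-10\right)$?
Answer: $6000$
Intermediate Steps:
$\left(\left(-26 + 16\right) + 25\right) \left(-2 - 38\right) \left(-10\right) = \left(-10 + 25\right) \left(-2 - 38\right) \left(-10\right) = 15 \left(-40\right) \left(-10\right) = \left(-600\right) \left(-10\right) = 6000$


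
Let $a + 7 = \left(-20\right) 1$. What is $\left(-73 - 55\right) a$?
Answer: $3456$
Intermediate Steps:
$a = -27$ ($a = -7 - 20 = -27$)
$\left(-73 - 55\right) a = \left(-73 - 55\right) \left(-27\right) = \left(-128\right) \left(-27\right) = 3456$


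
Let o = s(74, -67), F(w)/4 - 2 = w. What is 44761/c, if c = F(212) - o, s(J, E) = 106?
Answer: 44761/750 ≈ 59.681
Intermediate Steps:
F(w) = 8 + 4*w
o = 106
c = 750 (c = (8 + 4*212) - 1*106 = (8 + 848) - 106 = 856 - 106 = 750)
44761/c = 44761/750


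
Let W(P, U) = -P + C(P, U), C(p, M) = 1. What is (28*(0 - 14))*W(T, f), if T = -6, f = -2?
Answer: -2744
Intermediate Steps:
W(P, U) = 1 - P (W(P, U) = -P + 1 = 1 - P)
(28*(0 - 14))*W(T, f) = (28*(0 - 14))*(1 - 1*(-6)) = (28*(-14))*(1 + 6) = -392*7 = -2744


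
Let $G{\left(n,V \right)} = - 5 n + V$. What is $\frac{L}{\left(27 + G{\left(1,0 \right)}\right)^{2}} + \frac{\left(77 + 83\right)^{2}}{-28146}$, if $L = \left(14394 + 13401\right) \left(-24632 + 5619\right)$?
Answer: $- \frac{7437112927655}{6811332} \approx -1.0919 \cdot 10^{6}$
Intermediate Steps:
$G{\left(n,V \right)} = V - 5 n$
$L = -528466335$ ($L = 27795 \left(-19013\right) = -528466335$)
$\frac{L}{\left(27 + G{\left(1,0 \right)}\right)^{2}} + \frac{\left(77 + 83\right)^{2}}{-28146} = - \frac{528466335}{\left(27 + \left(0 - 5\right)\right)^{2}} + \frac{\left(77 + 83\right)^{2}}{-28146} = - \frac{528466335}{\left(27 + \left(0 - 5\right)\right)^{2}} + 160^{2} \left(- \frac{1}{28146}\right) = - \frac{528466335}{\left(27 - 5\right)^{2}} + 25600 \left(- \frac{1}{28146}\right) = - \frac{528466335}{22^{2}} - \frac{12800}{14073} = - \frac{528466335}{484} - \frac{12800}{14073} = - \frac{7437112927655}{6811332}$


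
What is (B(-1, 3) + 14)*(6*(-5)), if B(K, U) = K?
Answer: -390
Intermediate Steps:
(B(-1, 3) + 14)*(6*(-5)) = (-1 + 14)*(6*(-5)) = 13*(-30) = -390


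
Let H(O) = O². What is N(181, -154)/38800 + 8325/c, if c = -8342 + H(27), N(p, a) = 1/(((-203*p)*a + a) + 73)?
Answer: -1827700726402387/1671385661280400 ≈ -1.0935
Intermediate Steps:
N(p, a) = 1/(73 + a - 203*a*p) (N(p, a) = 1/((-203*a*p + a) + 73) = 1/((a - 203*a*p) + 73) = 1/(73 + a - 203*a*p))
c = -7613 (c = -8342 + 27² = -8342 + 729 = -7613)
N(181, -154)/38800 + 8325/c = 1/(73 - 154 - 203*(-154)*181*38800) + 8325/(-7613) = (1/38800)/(73 - 154 + 5658422) + 8325*(-1/7613) = (1/38800)/5658341 - 8325/7613 = (1/5658341)*(1/38800) - 8325/7613 = 1/219543630800 - 8325/7613 = -1827700726402387/1671385661280400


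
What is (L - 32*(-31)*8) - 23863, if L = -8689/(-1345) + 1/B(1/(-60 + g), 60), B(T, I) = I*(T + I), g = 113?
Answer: -163476366283/10268268 ≈ -15921.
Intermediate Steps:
B(T, I) = I*(I + T)
L = 66338153/10268268 (L = -8689/(-1345) + 1/(60*(60 + 1/(-60 + 113))) = -8689*(-1/1345) + 1/(60*(60 + 1/53)) = 8689/1345 + 1/(60*(60 + 1/53)) = 8689/1345 + 1/(60*(3181/53)) = 8689/1345 + 1/(190860/53) = 8689/1345 + 53/190860 = 66338153/10268268 ≈ 6.4605)
(L - 32*(-31)*8) - 23863 = (66338153/10268268 - 32*(-31)*8) - 23863 = (66338153/10268268 + 992*8) - 23863 = (66338153/10268268 + 7936) - 23863 = 81555313001/10268268 - 23863 = -163476366283/10268268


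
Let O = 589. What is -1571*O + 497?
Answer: -924822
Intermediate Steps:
-1571*O + 497 = -1571*589 + 497 = -925319 + 497 = -924822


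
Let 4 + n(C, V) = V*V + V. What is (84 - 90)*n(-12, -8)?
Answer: -312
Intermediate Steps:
n(C, V) = -4 + V + V² (n(C, V) = -4 + (V*V + V) = -4 + (V² + V) = -4 + (V + V²) = -4 + V + V²)
(84 - 90)*n(-12, -8) = (84 - 90)*(-4 - 8 + (-8)²) = -6*(-4 - 8 + 64) = -6*52 = -312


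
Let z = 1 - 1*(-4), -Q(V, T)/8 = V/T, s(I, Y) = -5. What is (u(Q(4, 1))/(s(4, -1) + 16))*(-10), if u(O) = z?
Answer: -50/11 ≈ -4.5455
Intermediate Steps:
Q(V, T) = -8*V/T
z = 5 (z = 1 + 4 = 5)
u(O) = 5
(u(Q(4, 1))/(s(4, -1) + 16))*(-10) = (5/(-5 + 16))*(-10) = (5/11)*(-10) = -50/11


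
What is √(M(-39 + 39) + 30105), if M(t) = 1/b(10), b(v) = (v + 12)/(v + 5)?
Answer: 5*√582846/22 ≈ 173.51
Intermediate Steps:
b(v) = (12 + v)/(5 + v)
M(t) = 15/22 (M(t) = 1/((12 + 10)/(5 + 10)) = 1/(22/15) = 15/22)
√(M(-39 + 39) + 30105) = √(15/22 + 30105) = √(662325/22) = 5*√582846/22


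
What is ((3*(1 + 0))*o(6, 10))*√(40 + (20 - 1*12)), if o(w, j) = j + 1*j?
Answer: 240*√3 ≈ 415.69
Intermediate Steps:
o(w, j) = 2*j (o(w, j) = j + j = 2*j)
((3*(1 + 0))*o(6, 10))*√(40 + (20 - 1*12)) = ((3*(1 + 0))*(2*10))*√(40 + (20 - 1*12)) = ((3*1)*20)*√(40 + (20 - 12)) = (3*20)*√(40 + 8) = 60*√48 = 60*(4*√3) = 240*√3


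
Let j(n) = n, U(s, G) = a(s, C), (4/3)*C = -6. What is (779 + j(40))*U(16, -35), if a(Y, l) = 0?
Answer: 0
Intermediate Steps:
C = -9/2 (C = (¾)*(-6) = -9/2 ≈ -4.5000)
U(s, G) = 0
(779 + j(40))*U(16, -35) = (779 + 40)*0 = 819*0 = 0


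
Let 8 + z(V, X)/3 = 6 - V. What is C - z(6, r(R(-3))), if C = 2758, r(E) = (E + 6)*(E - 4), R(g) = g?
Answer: 2782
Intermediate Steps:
r(E) = (-4 + E)*(6 + E) (r(E) = (6 + E)*(-4 + E) = (-4 + E)*(6 + E))
z(V, X) = -6 - 3*V (z(V, X) = -24 + 3*(6 - V) = -24 + (18 - 3*V) = -6 - 3*V)
C - z(6, r(R(-3))) = 2758 - (-6 - 3*6) = 2758 - (-6 - 18) = 2758 - 1*(-24) = 2758 + 24 = 2782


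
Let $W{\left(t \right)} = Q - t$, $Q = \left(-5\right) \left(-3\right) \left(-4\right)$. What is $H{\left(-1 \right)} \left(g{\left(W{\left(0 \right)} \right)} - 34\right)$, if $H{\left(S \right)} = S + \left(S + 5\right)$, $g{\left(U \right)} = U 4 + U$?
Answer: $-1002$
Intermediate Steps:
$Q = -60$ ($Q = 15 \left(-4\right) = -60$)
$W{\left(t \right)} = -60 - t$
$g{\left(U \right)} = 5 U$ ($g{\left(U \right)} = 4 U + U = 5 U$)
$H{\left(S \right)} = 5 + 2 S$ ($H{\left(S \right)} = S + \left(5 + S\right) = 5 + 2 S$)
$H{\left(-1 \right)} \left(g{\left(W{\left(0 \right)} \right)} - 34\right) = \left(5 + 2 \left(-1\right)\right) \left(5 \left(-60 - 0\right) - 34\right) = \left(5 - 2\right) \left(5 \left(-60 + 0\right) - 34\right) = 3 \left(5 \left(-60\right) - 34\right) = 3 \left(-300 - 34\right) = 3 \left(-334\right) = -1002$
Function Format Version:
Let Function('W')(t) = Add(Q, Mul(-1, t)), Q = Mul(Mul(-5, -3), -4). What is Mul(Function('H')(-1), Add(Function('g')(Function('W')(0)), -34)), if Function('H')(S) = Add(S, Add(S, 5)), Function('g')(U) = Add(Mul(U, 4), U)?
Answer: -1002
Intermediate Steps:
Q = -60 (Q = Mul(15, -4) = -60)
Function('W')(t) = Add(-60, Mul(-1, t))
Function('g')(U) = Mul(5, U) (Function('g')(U) = Add(Mul(4, U), U) = Mul(5, U))
Function('H')(S) = Add(5, Mul(2, S)) (Function('H')(S) = Add(S, Add(5, S)) = Add(5, Mul(2, S)))
Mul(Function('H')(-1), Add(Function('g')(Function('W')(0)), -34)) = Mul(Add(5, Mul(2, -1)), Add(Mul(5, Add(-60, Mul(-1, 0))), -34)) = Mul(Add(5, -2), Add(Mul(5, Add(-60, 0)), -34)) = Mul(3, Add(Mul(5, -60), -34)) = Mul(3, Add(-300, -34)) = Mul(3, -334) = -1002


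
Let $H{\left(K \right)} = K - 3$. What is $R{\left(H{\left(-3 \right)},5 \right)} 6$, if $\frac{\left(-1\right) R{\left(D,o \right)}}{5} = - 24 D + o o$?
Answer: $-5070$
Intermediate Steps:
$H{\left(K \right)} = -3 + K$ ($H{\left(K \right)} = K - 3 = -3 + K$)
$R{\left(D,o \right)} = - 5 o^{2} + 120 D$ ($R{\left(D,o \right)} = - 5 \left(- 24 D + o o\right) = - 5 \left(- 24 D + o^{2}\right) = - 5 \left(o^{2} - 24 D\right) = - 5 o^{2} + 120 D$)
$R{\left(H{\left(-3 \right)},5 \right)} 6 = \left(- 5 \cdot 5^{2} + 120 \left(-3 - 3\right)\right) 6 = \left(\left(-5\right) 25 + 120 \left(-6\right)\right) 6 = \left(-125 - 720\right) 6 = \left(-845\right) 6 = -5070$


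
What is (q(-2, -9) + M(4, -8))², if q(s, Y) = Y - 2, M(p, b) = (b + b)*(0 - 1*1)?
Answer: 25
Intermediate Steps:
M(p, b) = -2*b (M(p, b) = (2*b)*(0 - 1) = (2*b)*(-1) = -2*b)
q(s, Y) = -2 + Y
(q(-2, -9) + M(4, -8))² = ((-2 - 9) - 2*(-8))² = (-11 + 16)² = 5² = 25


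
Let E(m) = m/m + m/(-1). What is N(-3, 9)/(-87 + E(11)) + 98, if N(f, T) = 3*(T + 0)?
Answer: 9479/97 ≈ 97.722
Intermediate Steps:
E(m) = 1 - m (E(m) = 1 + m*(-1) = 1 - m)
N(f, T) = 3*T
N(-3, 9)/(-87 + E(11)) + 98 = (3*9)/(-87 + (1 - 1*11)) + 98 = 27/(-87 + (1 - 11)) + 98 = 27/(-87 - 10) + 98 = 27/(-97) + 98 = 27*(-1/97) + 98 = -27/97 + 98 = 9479/97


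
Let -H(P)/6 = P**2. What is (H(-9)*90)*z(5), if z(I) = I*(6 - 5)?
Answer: -218700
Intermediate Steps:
z(I) = I (z(I) = I*1 = I)
H(P) = -6*P**2
(H(-9)*90)*z(5) = (-6*(-9)**2*90)*5 = (-6*81*90)*5 = -486*90*5 = -43740*5 = -218700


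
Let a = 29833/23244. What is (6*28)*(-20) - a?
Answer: -78129673/23244 ≈ -3361.3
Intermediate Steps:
a = 29833/23244 (a = 29833*(1/23244) = 29833/23244 ≈ 1.2835)
(6*28)*(-20) - a = (6*28)*(-20) - 1*29833/23244 = 168*(-20) - 29833/23244 = -3360 - 29833/23244 = -78129673/23244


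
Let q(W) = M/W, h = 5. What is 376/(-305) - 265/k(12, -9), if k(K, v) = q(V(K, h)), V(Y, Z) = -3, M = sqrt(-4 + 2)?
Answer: -376/305 - 795*I*sqrt(2)/2 ≈ -1.2328 - 562.15*I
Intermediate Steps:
M = I*sqrt(2) (M = sqrt(-2) = I*sqrt(2) ≈ 1.4142*I)
q(W) = I*sqrt(2)/W (q(W) = (I*sqrt(2))/W = I*sqrt(2)/W)
k(K, v) = -I*sqrt(2)/3 (k(K, v) = I*sqrt(2)/(-3) = I*sqrt(2)*(-1/3) = -I*sqrt(2)/3)
376/(-305) - 265/k(12, -9) = 376/(-305) - 265*3*I*sqrt(2)/2 = 376*(-1/305) - 795*I*sqrt(2)/2 = -376/305 - 795*I*sqrt(2)/2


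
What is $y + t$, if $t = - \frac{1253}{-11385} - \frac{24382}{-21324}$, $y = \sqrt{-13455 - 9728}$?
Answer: $\frac{50718007}{40462290} + i \sqrt{23183} \approx 1.2535 + 152.26 i$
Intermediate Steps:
$y = i \sqrt{23183}$ ($y = \sqrt{-23183} = i \sqrt{23183} \approx 152.26 i$)
$t = \frac{50718007}{40462290}$ ($t = \left(-1253\right) \left(- \frac{1}{11385}\right) - - \frac{12191}{10662} = \frac{1253}{11385} + \frac{12191}{10662} = \frac{50718007}{40462290} \approx 1.2535$)
$y + t = i \sqrt{23183} + \frac{50718007}{40462290} = \frac{50718007}{40462290} + i \sqrt{23183}$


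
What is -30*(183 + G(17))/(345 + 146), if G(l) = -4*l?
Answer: -3450/491 ≈ -7.0265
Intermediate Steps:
-30*(183 + G(17))/(345 + 146) = -30*(183 - 4*17)/(345 + 146) = -30*(183 - 68)/491 = -3450/491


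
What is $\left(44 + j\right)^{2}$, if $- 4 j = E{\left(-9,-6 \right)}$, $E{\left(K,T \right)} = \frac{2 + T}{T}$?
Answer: $\frac{69169}{36} \approx 1921.4$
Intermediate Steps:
$E{\left(K,T \right)} = \frac{2 + T}{T}$
$j = - \frac{1}{6}$ ($j = - \frac{\frac{1}{-6} \left(2 - 6\right)}{4} = - \frac{\left(- \frac{1}{6}\right) \left(-4\right)}{4} = \left(- \frac{1}{4}\right) \frac{2}{3} = - \frac{1}{6} \approx -0.16667$)
$\left(44 + j\right)^{2} = \left(44 - \frac{1}{6}\right)^{2} = \left(\frac{263}{6}\right)^{2} = \frac{69169}{36}$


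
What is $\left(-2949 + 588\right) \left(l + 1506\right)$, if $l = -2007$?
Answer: $1182861$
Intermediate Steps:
$\left(-2949 + 588\right) \left(l + 1506\right) = \left(-2949 + 588\right) \left(-2007 + 1506\right) = \left(-2361\right) \left(-501\right) = 1182861$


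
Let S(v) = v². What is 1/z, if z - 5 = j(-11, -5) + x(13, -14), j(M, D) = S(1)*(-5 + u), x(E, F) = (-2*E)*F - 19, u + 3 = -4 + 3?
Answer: 1/341 ≈ 0.0029326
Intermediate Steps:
u = -4 (u = -3 + (-4 + 3) = -3 - 1 = -4)
x(E, F) = -19 - 2*E*F (x(E, F) = -2*E*F - 19 = -19 - 2*E*F)
j(M, D) = -9 (j(M, D) = 1²*(-5 - 4) = 1*(-9) = -9)
z = 341 (z = 5 + (-9 + (-19 - 2*13*(-14))) = 5 + (-9 + (-19 + 364)) = 5 + (-9 + 345) = 5 + 336 = 341)
1/z = 1/341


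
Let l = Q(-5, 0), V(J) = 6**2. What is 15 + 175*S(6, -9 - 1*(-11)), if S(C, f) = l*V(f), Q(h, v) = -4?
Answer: -25185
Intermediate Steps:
V(J) = 36
l = -4
S(C, f) = -144 (S(C, f) = -4*36 = -144)
15 + 175*S(6, -9 - 1*(-11)) = 15 + 175*(-144) = 15 - 25200 = -25185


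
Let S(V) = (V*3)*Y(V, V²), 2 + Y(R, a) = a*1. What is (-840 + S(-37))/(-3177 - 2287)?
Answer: 152577/5464 ≈ 27.924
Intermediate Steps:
Y(R, a) = -2 + a (Y(R, a) = -2 + a*1 = -2 + a)
S(V) = 3*V*(-2 + V²) (S(V) = (V*3)*(-2 + V²) = (3*V)*(-2 + V²) = 3*V*(-2 + V²))
(-840 + S(-37))/(-3177 - 2287) = (-840 + 3*(-37)*(-2 + (-37)²))/(-3177 - 2287) = (-840 + 3*(-37)*(-2 + 1369))/(-5464) = (-840 + 3*(-37)*1367)*(-1/5464) = (-840 - 151737)*(-1/5464) = -152577*(-1/5464) = 152577/5464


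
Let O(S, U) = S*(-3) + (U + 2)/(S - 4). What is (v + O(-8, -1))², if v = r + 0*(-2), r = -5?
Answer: 51529/144 ≈ 357.84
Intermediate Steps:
O(S, U) = -3*S + (2 + U)/(-4 + S)
v = -5 (v = -5 + 0*(-2) = -5 + 0 = -5)
(v + O(-8, -1))² = (-5 + (2 - 1 - 3*(-8)² + 12*(-8))/(-4 - 8))² = (-5 + (2 - 1 - 3*64 - 96)/(-12))² = (-5 - (2 - 1 - 192 - 96)/12)² = (-5 - 1/12*(-287))² = (-5 + 287/12)² = (227/12)² = 51529/144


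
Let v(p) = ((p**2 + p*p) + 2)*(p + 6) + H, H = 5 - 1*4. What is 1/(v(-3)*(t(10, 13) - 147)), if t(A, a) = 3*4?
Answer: -1/8235 ≈ -0.00012143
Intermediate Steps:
t(A, a) = 12
H = 1 (H = 5 - 4 = 1)
v(p) = 1 + (2 + 2*p**2)*(6 + p) (v(p) = ((p**2 + p*p) + 2)*(p + 6) + 1 = ((p**2 + p**2) + 2)*(6 + p) + 1 = (2*p**2 + 2)*(6 + p) + 1 = (2 + 2*p**2)*(6 + p) + 1 = 1 + (2 + 2*p**2)*(6 + p))
1/(v(-3)*(t(10, 13) - 147)) = 1/((13 + 2*(-3) + 2*(-3)**3 + 12*(-3)**2)*(12 - 147)) = 1/((13 - 6 + 2*(-27) + 12*9)*(-135)) = 1/((13 - 6 - 54 + 108)*(-135)) = 1/(61*(-135)) = 1/(-8235) = -1/8235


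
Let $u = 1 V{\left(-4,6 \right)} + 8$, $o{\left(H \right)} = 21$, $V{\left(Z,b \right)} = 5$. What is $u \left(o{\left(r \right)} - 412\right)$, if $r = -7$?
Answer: $-5083$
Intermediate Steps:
$u = 13$ ($u = 1 \cdot 5 + 8 = 5 + 8 = 13$)
$u \left(o{\left(r \right)} - 412\right) = 13 \left(21 - 412\right) = 13 \left(-391\right) = -5083$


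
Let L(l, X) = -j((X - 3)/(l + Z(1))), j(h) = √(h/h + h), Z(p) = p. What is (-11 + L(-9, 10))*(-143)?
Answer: 1573 + 143*√2/4 ≈ 1623.6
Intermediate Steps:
j(h) = √(1 + h)
L(l, X) = -√(1 + (-3 + X)/(1 + l)) (L(l, X) = -√(1 + (X - 3)/(l + 1)) = -√(1 + (-3 + X)/(1 + l)))
(-11 + L(-9, 10))*(-143) = (-11 - √((-2 + 10 - 9)/(1 - 9)))*(-143) = (-11 - √(-1/(-8)))*(-143) = (-11 - √(-⅛*(-1)))*(-143) = (-11 - √(⅛))*(-143) = (-11 - √2/4)*(-143) = 1573 + 143*√2/4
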